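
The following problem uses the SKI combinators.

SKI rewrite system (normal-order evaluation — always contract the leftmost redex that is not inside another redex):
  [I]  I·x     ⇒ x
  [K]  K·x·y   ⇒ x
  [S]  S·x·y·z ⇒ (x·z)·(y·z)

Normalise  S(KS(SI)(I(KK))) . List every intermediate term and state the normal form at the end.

  start: S(KS(SI)(I(KK)))
  [1] S(S(I(KK)))
  [2] S(S(KK))

Answer: normal form = S(S(KK))  (in 2 steps)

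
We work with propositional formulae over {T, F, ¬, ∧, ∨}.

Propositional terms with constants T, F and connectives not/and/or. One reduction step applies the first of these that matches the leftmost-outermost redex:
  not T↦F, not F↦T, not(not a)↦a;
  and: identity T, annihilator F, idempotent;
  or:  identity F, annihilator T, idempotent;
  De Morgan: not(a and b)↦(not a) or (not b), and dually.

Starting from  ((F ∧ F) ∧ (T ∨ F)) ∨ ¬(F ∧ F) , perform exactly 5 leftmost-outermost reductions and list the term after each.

  start: ((F ∧ F) ∧ (T ∨ F)) ∨ ¬(F ∧ F)
  step 1: (F ∧ (T ∨ F)) ∨ ¬(F ∧ F)
  step 2: F ∨ ¬(F ∧ F)
  step 3: ¬(F ∧ F)
  step 4: ¬F ∨ ¬F
  step 5: ¬F

Answer: after 5 steps: ¬F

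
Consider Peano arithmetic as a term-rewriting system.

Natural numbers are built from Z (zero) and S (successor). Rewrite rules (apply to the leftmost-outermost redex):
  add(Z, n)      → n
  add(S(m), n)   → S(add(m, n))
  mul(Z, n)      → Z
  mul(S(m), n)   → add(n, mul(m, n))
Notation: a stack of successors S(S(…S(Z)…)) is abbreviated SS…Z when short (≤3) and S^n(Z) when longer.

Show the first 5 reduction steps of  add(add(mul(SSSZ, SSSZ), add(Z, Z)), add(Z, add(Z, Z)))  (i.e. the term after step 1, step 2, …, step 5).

Answer: after 5 steps: S(add(add(S(add(SZ, mul(SSZ, SSSZ))), add(Z, Z)), add(Z, add(Z, Z))))

Reduction:
  start: add(add(mul(SSSZ, SSSZ), add(Z, Z)), add(Z, add(Z, Z)))
  →1  add(add(add(SSSZ, mul(SSZ, SSSZ)), add(Z, Z)), add(Z, add(Z, Z)))
  →2  add(add(S(add(SSZ, mul(SSZ, SSSZ))), add(Z, Z)), add(Z, add(Z, Z)))
  →3  add(S(add(add(SSZ, mul(SSZ, SSSZ)), add(Z, Z))), add(Z, add(Z, Z)))
  →4  S(add(add(add(SSZ, mul(SSZ, SSSZ)), add(Z, Z)), add(Z, add(Z, Z))))
  →5  S(add(add(S(add(SZ, mul(SSZ, SSSZ))), add(Z, Z)), add(Z, add(Z, Z))))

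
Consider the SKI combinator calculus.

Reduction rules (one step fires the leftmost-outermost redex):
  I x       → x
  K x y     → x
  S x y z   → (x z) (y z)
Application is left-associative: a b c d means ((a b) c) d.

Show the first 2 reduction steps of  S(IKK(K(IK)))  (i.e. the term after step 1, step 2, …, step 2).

Answer: after 2 steps: SK

Reduction:
  start: S(IKK(K(IK)))
  [1] S(KK(K(IK)))
  [2] SK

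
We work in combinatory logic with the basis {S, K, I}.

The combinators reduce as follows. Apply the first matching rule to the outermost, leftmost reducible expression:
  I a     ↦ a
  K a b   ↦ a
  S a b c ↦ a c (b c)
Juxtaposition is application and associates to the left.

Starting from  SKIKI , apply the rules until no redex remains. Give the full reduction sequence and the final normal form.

  start: SKIKI
  →1  KK(IK)I
  →2  KI

Answer: normal form = KI  (in 2 steps)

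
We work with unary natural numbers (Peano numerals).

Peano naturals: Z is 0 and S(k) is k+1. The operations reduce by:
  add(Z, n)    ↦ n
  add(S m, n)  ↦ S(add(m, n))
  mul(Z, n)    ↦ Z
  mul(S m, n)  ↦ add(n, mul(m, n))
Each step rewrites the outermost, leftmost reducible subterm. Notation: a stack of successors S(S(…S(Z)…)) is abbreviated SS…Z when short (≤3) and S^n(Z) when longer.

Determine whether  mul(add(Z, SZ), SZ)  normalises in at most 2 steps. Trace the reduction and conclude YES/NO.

Answer: NO — after 2 steps the term is add(SZ, mul(Z, SZ)), not yet normal

Reduction:
  start: mul(add(Z, SZ), SZ)
  [1] mul(SZ, SZ)
  [2] add(SZ, mul(Z, SZ))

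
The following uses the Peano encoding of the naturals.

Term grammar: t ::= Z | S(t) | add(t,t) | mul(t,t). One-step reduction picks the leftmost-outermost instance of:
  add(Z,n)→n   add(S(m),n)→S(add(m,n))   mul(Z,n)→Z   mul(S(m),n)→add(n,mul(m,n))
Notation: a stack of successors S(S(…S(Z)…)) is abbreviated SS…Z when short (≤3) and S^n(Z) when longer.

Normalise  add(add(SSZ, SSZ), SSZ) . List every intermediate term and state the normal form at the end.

  start: add(add(SSZ, SSZ), SSZ)
  →1  add(S(add(SZ, SSZ)), SSZ)
  →2  S(add(add(SZ, SSZ), SSZ))
  →3  S(add(S(add(Z, SSZ)), SSZ))
  →4  S(S(add(add(Z, SSZ), SSZ)))
  →5  S(S(add(SSZ, SSZ)))
  →6  S(S(S(add(SZ, SSZ))))
  →7  S(S(S(S(add(Z, SSZ)))))
  →8  S^6(Z)

Answer: normal form = S^6(Z)  (in 8 steps)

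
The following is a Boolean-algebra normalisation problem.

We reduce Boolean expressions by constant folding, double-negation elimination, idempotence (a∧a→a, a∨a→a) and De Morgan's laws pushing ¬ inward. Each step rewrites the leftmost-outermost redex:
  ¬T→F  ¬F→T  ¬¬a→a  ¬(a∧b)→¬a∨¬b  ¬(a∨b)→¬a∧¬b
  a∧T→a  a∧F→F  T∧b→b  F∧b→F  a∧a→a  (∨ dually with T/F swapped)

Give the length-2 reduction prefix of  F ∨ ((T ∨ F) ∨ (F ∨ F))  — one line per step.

  start: F ∨ ((T ∨ F) ∨ (F ∨ F))
  →1  (T ∨ F) ∨ (F ∨ F)
  →2  T ∨ (F ∨ F)

Answer: after 2 steps: T ∨ (F ∨ F)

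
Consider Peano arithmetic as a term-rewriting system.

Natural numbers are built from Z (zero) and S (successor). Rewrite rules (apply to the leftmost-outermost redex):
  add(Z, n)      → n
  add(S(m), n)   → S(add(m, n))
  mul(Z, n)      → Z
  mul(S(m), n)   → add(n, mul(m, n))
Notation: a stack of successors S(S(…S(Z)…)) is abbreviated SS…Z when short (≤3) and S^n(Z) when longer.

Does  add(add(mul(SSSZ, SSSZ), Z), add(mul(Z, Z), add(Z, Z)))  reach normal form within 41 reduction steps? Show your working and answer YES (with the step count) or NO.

  start: add(add(mul(SSSZ, SSSZ), Z), add(mul(Z, Z), add(Z, Z)))
  [1] add(add(add(SSSZ, mul(SSZ, SSSZ)), Z), add(mul(Z, Z), add(Z, Z)))
  [2] add(add(S(add(SSZ, mul(SSZ, SSSZ))), Z), add(mul(Z, Z), add(Z, Z)))
  [3] add(S(add(add(SSZ, mul(SSZ, SSSZ)), Z)), add(mul(Z, Z), add(Z, Z)))
  [4] S(add(add(add(SSZ, mul(SSZ, SSSZ)), Z), add(mul(Z, Z), add(Z, Z))))
  [5] S(add(add(S(add(SZ, mul(SSZ, SSSZ))), Z), add(mul(Z, Z), add(Z, Z))))
  [6] S(add(S(add(add(SZ, mul(SSZ, SSSZ)), Z)), add(mul(Z, Z), add(Z, Z))))
  [7] S(S(add(add(add(SZ, mul(SSZ, SSSZ)), Z), add(mul(Z, Z), add(Z, Z)))))
  [8] S(S(add(add(S(add(Z, mul(SSZ, SSSZ))), Z), add(mul(Z, Z), add(Z, Z)))))
  [9] S(S(add(S(add(add(Z, mul(SSZ, SSSZ)), Z)), add(mul(Z, Z), add(Z, Z)))))
  [10] S(S(S(add(add(add(Z, mul(SSZ, SSSZ)), Z), add(mul(Z, Z), add(Z, Z))))))
  [11] S(S(S(add(add(mul(SSZ, SSSZ), Z), add(mul(Z, Z), add(Z, Z))))))
  [12] S(S(S(add(add(add(SSSZ, mul(SZ, SSSZ)), Z), add(mul(Z, Z), add(Z, Z))))))
  [13] S(S(S(add(add(S(add(SSZ, mul(SZ, SSSZ))), Z), add(mul(Z, Z), add(Z, Z))))))
  [14] S(S(S(add(S(add(add(SSZ, mul(SZ, SSSZ)), Z)), add(mul(Z, Z), add(Z, Z))))))
  [15] S(S(S(S(add(add(add(SSZ, mul(SZ, SSSZ)), Z), add(mul(Z, Z), add(Z, Z)))))))
  [16] S(S(S(S(add(add(S(add(SZ, mul(SZ, SSSZ))), Z), add(mul(Z, Z), add(Z, Z)))))))
  [17] S(S(S(S(add(S(add(add(SZ, mul(SZ, SSSZ)), Z)), add(mul(Z, Z), add(Z, Z)))))))
  [18] S(S(S(S(S(add(add(add(SZ, mul(SZ, SSSZ)), Z), add(mul(Z, Z), add(Z, Z))))))))
  [19] S(S(S(S(S(add(add(S(add(Z, mul(SZ, SSSZ))), Z), add(mul(Z, Z), add(Z, Z))))))))
  [20] S(S(S(S(S(add(S(add(add(Z, mul(SZ, SSSZ)), Z)), add(mul(Z, Z), add(Z, Z))))))))
  [21] S(S(S(S(S(S(add(add(add(Z, mul(SZ, SSSZ)), Z), add(mul(Z, Z), add(Z, Z)))))))))
  [22] S(S(S(S(S(S(add(add(mul(SZ, SSSZ), Z), add(mul(Z, Z), add(Z, Z)))))))))
  [23] S(S(S(S(S(S(add(add(add(SSSZ, mul(Z, SSSZ)), Z), add(mul(Z, Z), add(Z, Z)))))))))
  [24] S(S(S(S(S(S(add(add(S(add(SSZ, mul(Z, SSSZ))), Z), add(mul(Z, Z), add(Z, Z)))))))))
  [25] S(S(S(S(S(S(add(S(add(add(SSZ, mul(Z, SSSZ)), Z)), add(mul(Z, Z), add(Z, Z)))))))))
  [26] S(S(S(S(S(S(S(add(add(add(SSZ, mul(Z, SSSZ)), Z), add(mul(Z, Z), add(Z, Z))))))))))
  [27] S(S(S(S(S(S(S(add(add(S(add(SZ, mul(Z, SSSZ))), Z), add(mul(Z, Z), add(Z, Z))))))))))
  [28] S(S(S(S(S(S(S(add(S(add(add(SZ, mul(Z, SSSZ)), Z)), add(mul(Z, Z), add(Z, Z))))))))))
  [29] S(S(S(S(S(S(S(S(add(add(add(SZ, mul(Z, SSSZ)), Z), add(mul(Z, Z), add(Z, Z)))))))))))
  [30] S(S(S(S(S(S(S(S(add(add(S(add(Z, mul(Z, SSSZ))), Z), add(mul(Z, Z), add(Z, Z)))))))))))
  [31] S(S(S(S(S(S(S(S(add(S(add(add(Z, mul(Z, SSSZ)), Z)), add(mul(Z, Z), add(Z, Z)))))))))))
  [32] S(S(S(S(S(S(S(S(S(add(add(add(Z, mul(Z, SSSZ)), Z), add(mul(Z, Z), add(Z, Z))))))))))))
  [33] S(S(S(S(S(S(S(S(S(add(add(mul(Z, SSSZ), Z), add(mul(Z, Z), add(Z, Z))))))))))))
  [34] S(S(S(S(S(S(S(S(S(add(add(Z, Z), add(mul(Z, Z), add(Z, Z))))))))))))
  [35] S(S(S(S(S(S(S(S(S(add(Z, add(mul(Z, Z), add(Z, Z))))))))))))
  [36] S(S(S(S(S(S(S(S(S(add(mul(Z, Z), add(Z, Z)))))))))))
  [37] S(S(S(S(S(S(S(S(S(add(Z, add(Z, Z)))))))))))
  [38] S(S(S(S(S(S(S(S(S(add(Z, Z))))))))))
  [39] S^9(Z)

Answer: YES — reaches normal form S^9(Z) in 39 ≤ 41 steps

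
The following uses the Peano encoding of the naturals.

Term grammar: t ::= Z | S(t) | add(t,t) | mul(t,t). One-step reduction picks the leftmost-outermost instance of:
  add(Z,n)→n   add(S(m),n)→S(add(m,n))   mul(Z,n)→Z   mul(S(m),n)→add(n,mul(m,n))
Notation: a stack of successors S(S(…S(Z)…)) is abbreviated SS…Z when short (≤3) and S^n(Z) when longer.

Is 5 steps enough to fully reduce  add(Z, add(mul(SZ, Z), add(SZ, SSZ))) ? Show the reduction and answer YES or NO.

Answer: NO — after 5 steps the term is add(SZ, SSZ), not yet normal

Reduction:
  start: add(Z, add(mul(SZ, Z), add(SZ, SSZ)))
  [1] add(mul(SZ, Z), add(SZ, SSZ))
  [2] add(add(Z, mul(Z, Z)), add(SZ, SSZ))
  [3] add(mul(Z, Z), add(SZ, SSZ))
  [4] add(Z, add(SZ, SSZ))
  [5] add(SZ, SSZ)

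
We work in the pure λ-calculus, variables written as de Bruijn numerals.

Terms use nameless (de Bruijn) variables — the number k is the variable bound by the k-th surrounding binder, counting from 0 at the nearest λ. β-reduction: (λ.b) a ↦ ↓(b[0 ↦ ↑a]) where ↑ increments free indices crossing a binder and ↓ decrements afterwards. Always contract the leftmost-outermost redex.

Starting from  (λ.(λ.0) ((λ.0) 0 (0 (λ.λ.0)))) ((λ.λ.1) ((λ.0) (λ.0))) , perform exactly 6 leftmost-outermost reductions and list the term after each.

Answer: after 6 steps: λ.0

Reduction:
  start: (λ.(λ.0) ((λ.0) 0 (0 (λ.λ.0)))) ((λ.λ.1) ((λ.0) (λ.0)))
  →1  (λ.0) ((λ.0) ((λ.λ.1) ((λ.0) (λ.0))) ((λ.λ.1) ((λ.0) (λ.0)) (λ.λ.0)))
  →2  (λ.0) ((λ.λ.1) ((λ.0) (λ.0))) ((λ.λ.1) ((λ.0) (λ.0)) (λ.λ.0))
  →3  (λ.λ.1) ((λ.0) (λ.0)) ((λ.λ.1) ((λ.0) (λ.0)) (λ.λ.0))
  →4  (λ.(λ.0) (λ.0)) ((λ.λ.1) ((λ.0) (λ.0)) (λ.λ.0))
  →5  (λ.0) (λ.0)
  →6  λ.0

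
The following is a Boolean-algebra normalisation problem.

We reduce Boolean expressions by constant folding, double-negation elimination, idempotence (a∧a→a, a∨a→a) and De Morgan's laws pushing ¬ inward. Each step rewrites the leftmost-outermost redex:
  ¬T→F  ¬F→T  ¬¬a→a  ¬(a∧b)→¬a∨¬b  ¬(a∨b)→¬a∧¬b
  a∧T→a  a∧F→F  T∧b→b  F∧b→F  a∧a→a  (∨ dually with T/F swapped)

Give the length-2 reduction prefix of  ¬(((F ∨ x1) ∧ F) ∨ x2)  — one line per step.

  start: ¬(((F ∨ x1) ∧ F) ∨ x2)
  [1] ¬((F ∨ x1) ∧ F) ∧ ¬x2
  [2] (¬(F ∨ x1) ∨ ¬F) ∧ ¬x2

Answer: after 2 steps: (¬(F ∨ x1) ∨ ¬F) ∧ ¬x2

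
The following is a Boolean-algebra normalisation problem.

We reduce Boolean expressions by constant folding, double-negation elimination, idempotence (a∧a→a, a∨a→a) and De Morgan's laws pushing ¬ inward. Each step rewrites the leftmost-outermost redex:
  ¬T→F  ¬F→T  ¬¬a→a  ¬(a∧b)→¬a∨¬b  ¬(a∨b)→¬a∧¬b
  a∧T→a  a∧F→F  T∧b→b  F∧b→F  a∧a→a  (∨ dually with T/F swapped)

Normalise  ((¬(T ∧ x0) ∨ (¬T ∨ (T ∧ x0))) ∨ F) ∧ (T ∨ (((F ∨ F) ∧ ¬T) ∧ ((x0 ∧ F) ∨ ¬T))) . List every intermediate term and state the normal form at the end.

  start: ((¬(T ∧ x0) ∨ (¬T ∨ (T ∧ x0))) ∨ F) ∧ (T ∨ (((F ∨ F) ∧ ¬T) ∧ ((x0 ∧ F) ∨ ¬T)))
  step 1: (¬(T ∧ x0) ∨ (¬T ∨ (T ∧ x0))) ∧ (T ∨ (((F ∨ F) ∧ ¬T) ∧ ((x0 ∧ F) ∨ ¬T)))
  step 2: ((¬T ∨ ¬x0) ∨ (¬T ∨ (T ∧ x0))) ∧ (T ∨ (((F ∨ F) ∧ ¬T) ∧ ((x0 ∧ F) ∨ ¬T)))
  step 3: ((F ∨ ¬x0) ∨ (¬T ∨ (T ∧ x0))) ∧ (T ∨ (((F ∨ F) ∧ ¬T) ∧ ((x0 ∧ F) ∨ ¬T)))
  step 4: (¬x0 ∨ (¬T ∨ (T ∧ x0))) ∧ (T ∨ (((F ∨ F) ∧ ¬T) ∧ ((x0 ∧ F) ∨ ¬T)))
  step 5: (¬x0 ∨ (F ∨ (T ∧ x0))) ∧ (T ∨ (((F ∨ F) ∧ ¬T) ∧ ((x0 ∧ F) ∨ ¬T)))
  step 6: (¬x0 ∨ (T ∧ x0)) ∧ (T ∨ (((F ∨ F) ∧ ¬T) ∧ ((x0 ∧ F) ∨ ¬T)))
  step 7: (¬x0 ∨ x0) ∧ (T ∨ (((F ∨ F) ∧ ¬T) ∧ ((x0 ∧ F) ∨ ¬T)))
  step 8: (¬x0 ∨ x0) ∧ T
  step 9: ¬x0 ∨ x0

Answer: normal form = ¬x0 ∨ x0  (in 9 steps)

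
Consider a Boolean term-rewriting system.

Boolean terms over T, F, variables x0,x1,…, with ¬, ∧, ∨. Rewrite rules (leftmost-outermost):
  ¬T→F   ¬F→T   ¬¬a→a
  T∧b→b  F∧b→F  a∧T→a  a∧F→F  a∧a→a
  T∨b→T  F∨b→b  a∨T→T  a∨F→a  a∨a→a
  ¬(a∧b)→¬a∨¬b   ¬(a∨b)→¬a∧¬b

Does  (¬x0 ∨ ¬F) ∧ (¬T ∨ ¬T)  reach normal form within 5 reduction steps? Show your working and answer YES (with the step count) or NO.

Answer: YES — reaches normal form F in 5 ≤ 5 steps

Reduction:
  start: (¬x0 ∨ ¬F) ∧ (¬T ∨ ¬T)
  →1  (¬x0 ∨ T) ∧ (¬T ∨ ¬T)
  →2  T ∧ (¬T ∨ ¬T)
  →3  ¬T ∨ ¬T
  →4  ¬T
  →5  F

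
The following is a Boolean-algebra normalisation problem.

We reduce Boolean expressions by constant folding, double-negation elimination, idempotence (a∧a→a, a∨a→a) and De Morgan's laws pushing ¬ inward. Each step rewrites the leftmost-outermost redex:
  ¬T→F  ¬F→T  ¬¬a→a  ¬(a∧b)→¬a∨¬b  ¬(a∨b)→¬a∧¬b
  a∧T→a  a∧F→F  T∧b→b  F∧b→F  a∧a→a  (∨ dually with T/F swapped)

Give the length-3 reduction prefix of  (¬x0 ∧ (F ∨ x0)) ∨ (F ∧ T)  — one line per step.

Answer: after 3 steps: ¬x0 ∧ x0

Derivation:
  start: (¬x0 ∧ (F ∨ x0)) ∨ (F ∧ T)
  [1] (¬x0 ∧ x0) ∨ (F ∧ T)
  [2] (¬x0 ∧ x0) ∨ F
  [3] ¬x0 ∧ x0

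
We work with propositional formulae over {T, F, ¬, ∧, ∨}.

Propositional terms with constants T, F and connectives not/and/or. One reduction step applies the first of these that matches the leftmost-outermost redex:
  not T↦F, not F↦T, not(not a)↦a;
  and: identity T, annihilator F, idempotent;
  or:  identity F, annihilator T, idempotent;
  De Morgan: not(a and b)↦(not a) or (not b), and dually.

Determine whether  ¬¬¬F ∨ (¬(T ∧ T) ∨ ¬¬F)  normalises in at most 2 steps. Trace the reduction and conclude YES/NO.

Answer: NO — after 2 steps the term is T ∨ (¬(T ∧ T) ∨ ¬¬F), not yet normal

Working:
  start: ¬¬¬F ∨ (¬(T ∧ T) ∨ ¬¬F)
  [1] ¬F ∨ (¬(T ∧ T) ∨ ¬¬F)
  [2] T ∨ (¬(T ∧ T) ∨ ¬¬F)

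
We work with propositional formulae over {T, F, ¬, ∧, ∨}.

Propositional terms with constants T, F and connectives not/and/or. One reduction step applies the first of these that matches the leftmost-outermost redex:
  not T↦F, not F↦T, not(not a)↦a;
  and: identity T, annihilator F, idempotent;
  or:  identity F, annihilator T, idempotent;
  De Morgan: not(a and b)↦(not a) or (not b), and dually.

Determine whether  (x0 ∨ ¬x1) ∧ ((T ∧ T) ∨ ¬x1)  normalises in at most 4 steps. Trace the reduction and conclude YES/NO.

  start: (x0 ∨ ¬x1) ∧ ((T ∧ T) ∨ ¬x1)
  [1] (x0 ∨ ¬x1) ∧ (T ∨ ¬x1)
  [2] (x0 ∨ ¬x1) ∧ T
  [3] x0 ∨ ¬x1

Answer: YES — reaches normal form x0 ∨ ¬x1 in 3 ≤ 4 steps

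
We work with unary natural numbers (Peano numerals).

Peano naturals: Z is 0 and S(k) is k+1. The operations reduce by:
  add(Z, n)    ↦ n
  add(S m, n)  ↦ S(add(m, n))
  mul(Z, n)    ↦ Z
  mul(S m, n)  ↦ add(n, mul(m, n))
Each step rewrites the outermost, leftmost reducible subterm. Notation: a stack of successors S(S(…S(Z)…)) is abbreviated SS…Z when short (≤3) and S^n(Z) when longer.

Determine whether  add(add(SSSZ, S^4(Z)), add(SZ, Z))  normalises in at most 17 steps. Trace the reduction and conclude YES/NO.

Answer: YES — reaches normal form S^8(Z) in 14 ≤ 17 steps

Working:
  start: add(add(SSSZ, S^4(Z)), add(SZ, Z))
  →1  add(S(add(SSZ, S^4(Z))), add(SZ, Z))
  →2  S(add(add(SSZ, S^4(Z)), add(SZ, Z)))
  →3  S(add(S(add(SZ, S^4(Z))), add(SZ, Z)))
  →4  S(S(add(add(SZ, S^4(Z)), add(SZ, Z))))
  →5  S(S(add(S(add(Z, S^4(Z))), add(SZ, Z))))
  →6  S(S(S(add(add(Z, S^4(Z)), add(SZ, Z)))))
  →7  S(S(S(add(S^4(Z), add(SZ, Z)))))
  →8  S(S(S(S(add(SSSZ, add(SZ, Z))))))
  →9  S(S(S(S(S(add(SSZ, add(SZ, Z)))))))
  →10  S(S(S(S(S(S(add(SZ, add(SZ, Z))))))))
  →11  S(S(S(S(S(S(S(add(Z, add(SZ, Z)))))))))
  →12  S(S(S(S(S(S(S(add(SZ, Z))))))))
  →13  S(S(S(S(S(S(S(S(add(Z, Z)))))))))
  →14  S^8(Z)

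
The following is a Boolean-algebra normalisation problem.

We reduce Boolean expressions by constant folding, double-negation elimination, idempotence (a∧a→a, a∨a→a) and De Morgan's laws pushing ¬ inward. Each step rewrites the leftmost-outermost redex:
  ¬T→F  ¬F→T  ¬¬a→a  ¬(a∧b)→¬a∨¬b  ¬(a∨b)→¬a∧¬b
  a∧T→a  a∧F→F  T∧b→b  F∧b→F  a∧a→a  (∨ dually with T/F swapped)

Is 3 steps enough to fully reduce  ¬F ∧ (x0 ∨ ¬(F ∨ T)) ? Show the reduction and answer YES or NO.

  start: ¬F ∧ (x0 ∨ ¬(F ∨ T))
  [1] T ∧ (x0 ∨ ¬(F ∨ T))
  [2] x0 ∨ ¬(F ∨ T)
  [3] x0 ∨ (¬F ∧ ¬T)

Answer: NO — after 3 steps the term is x0 ∨ (¬F ∧ ¬T), not yet normal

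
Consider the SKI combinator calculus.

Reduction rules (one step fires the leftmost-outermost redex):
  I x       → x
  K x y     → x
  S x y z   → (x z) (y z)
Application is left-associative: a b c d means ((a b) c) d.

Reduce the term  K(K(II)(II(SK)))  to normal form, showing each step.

Answer: normal form = KI  (in 2 steps)

Working:
  start: K(K(II)(II(SK)))
  →1  K(II)
  →2  KI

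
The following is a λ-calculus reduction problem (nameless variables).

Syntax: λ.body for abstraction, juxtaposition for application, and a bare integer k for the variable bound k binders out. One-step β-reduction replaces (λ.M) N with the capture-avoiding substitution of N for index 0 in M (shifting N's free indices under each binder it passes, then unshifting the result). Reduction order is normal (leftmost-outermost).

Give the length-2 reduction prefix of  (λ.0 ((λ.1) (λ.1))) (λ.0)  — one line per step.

  start: (λ.0 ((λ.1) (λ.1))) (λ.0)
  step 1: (λ.0) ((λ.λ.0) (λ.λ.0))
  step 2: (λ.λ.0) (λ.λ.0)

Answer: after 2 steps: (λ.λ.0) (λ.λ.0)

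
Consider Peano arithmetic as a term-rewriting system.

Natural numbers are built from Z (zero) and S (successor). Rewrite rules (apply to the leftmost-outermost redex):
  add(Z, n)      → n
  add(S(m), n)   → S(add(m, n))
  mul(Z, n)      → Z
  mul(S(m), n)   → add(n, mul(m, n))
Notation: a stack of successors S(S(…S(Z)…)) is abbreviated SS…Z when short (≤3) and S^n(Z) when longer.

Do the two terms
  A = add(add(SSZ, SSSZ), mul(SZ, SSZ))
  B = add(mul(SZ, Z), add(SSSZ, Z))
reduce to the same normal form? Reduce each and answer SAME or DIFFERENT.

Term A:
  start: add(add(SSZ, SSSZ), mul(SZ, SSZ))
  step 1: add(S(add(SZ, SSSZ)), mul(SZ, SSZ))
  step 2: S(add(add(SZ, SSSZ), mul(SZ, SSZ)))
  step 3: S(add(S(add(Z, SSSZ)), mul(SZ, SSZ)))
  step 4: S(S(add(add(Z, SSSZ), mul(SZ, SSZ))))
  step 5: S(S(add(SSSZ, mul(SZ, SSZ))))
  step 6: S(S(S(add(SSZ, mul(SZ, SSZ)))))
  step 7: S(S(S(S(add(SZ, mul(SZ, SSZ))))))
  step 8: S(S(S(S(S(add(Z, mul(SZ, SSZ)))))))
  step 9: S(S(S(S(S(mul(SZ, SSZ))))))
  step 10: S(S(S(S(S(add(SSZ, mul(Z, SSZ)))))))
  step 11: S(S(S(S(S(S(add(SZ, mul(Z, SSZ))))))))
  step 12: S(S(S(S(S(S(S(add(Z, mul(Z, SSZ)))))))))
  step 13: S(S(S(S(S(S(S(mul(Z, SSZ))))))))
  step 14: S^7(Z)

Term B:
  start: add(mul(SZ, Z), add(SSSZ, Z))
  step 1: add(add(Z, mul(Z, Z)), add(SSSZ, Z))
  step 2: add(mul(Z, Z), add(SSSZ, Z))
  step 3: add(Z, add(SSSZ, Z))
  step 4: add(SSSZ, Z)
  step 5: S(add(SSZ, Z))
  step 6: S(S(add(SZ, Z)))
  step 7: S(S(S(add(Z, Z))))
  step 8: SSSZ

Answer: DIFFERENT — A ⇓ S^7(Z), B ⇓ SSSZ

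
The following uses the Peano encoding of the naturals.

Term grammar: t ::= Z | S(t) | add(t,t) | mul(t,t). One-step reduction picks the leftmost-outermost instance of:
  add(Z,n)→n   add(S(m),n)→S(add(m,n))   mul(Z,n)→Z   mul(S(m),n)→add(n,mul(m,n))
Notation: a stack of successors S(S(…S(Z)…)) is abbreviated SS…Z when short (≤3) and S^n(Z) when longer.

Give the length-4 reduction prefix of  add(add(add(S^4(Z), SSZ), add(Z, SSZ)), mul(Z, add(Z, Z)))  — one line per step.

  start: add(add(add(S^4(Z), SSZ), add(Z, SSZ)), mul(Z, add(Z, Z)))
  →1  add(add(S(add(SSSZ, SSZ)), add(Z, SSZ)), mul(Z, add(Z, Z)))
  →2  add(S(add(add(SSSZ, SSZ), add(Z, SSZ))), mul(Z, add(Z, Z)))
  →3  S(add(add(add(SSSZ, SSZ), add(Z, SSZ)), mul(Z, add(Z, Z))))
  →4  S(add(add(S(add(SSZ, SSZ)), add(Z, SSZ)), mul(Z, add(Z, Z))))

Answer: after 4 steps: S(add(add(S(add(SSZ, SSZ)), add(Z, SSZ)), mul(Z, add(Z, Z))))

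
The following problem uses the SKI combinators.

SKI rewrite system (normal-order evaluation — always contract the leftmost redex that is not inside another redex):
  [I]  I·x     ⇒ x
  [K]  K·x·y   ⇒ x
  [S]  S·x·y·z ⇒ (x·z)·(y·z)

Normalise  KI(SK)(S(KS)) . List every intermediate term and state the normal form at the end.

Answer: normal form = S(KS)  (in 2 steps)

Working:
  start: KI(SK)(S(KS))
  step 1: I(S(KS))
  step 2: S(KS)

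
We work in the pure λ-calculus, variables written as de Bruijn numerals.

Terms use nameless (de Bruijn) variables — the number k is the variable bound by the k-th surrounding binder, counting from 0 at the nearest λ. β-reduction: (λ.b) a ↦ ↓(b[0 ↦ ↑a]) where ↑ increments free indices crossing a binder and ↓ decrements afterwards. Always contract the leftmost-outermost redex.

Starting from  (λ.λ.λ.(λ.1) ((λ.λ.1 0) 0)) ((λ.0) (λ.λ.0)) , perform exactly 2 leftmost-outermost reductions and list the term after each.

Answer: after 2 steps: λ.λ.0

Working:
  start: (λ.λ.λ.(λ.1) ((λ.λ.1 0) 0)) ((λ.0) (λ.λ.0))
  step 1: λ.λ.(λ.1) ((λ.λ.1 0) 0)
  step 2: λ.λ.0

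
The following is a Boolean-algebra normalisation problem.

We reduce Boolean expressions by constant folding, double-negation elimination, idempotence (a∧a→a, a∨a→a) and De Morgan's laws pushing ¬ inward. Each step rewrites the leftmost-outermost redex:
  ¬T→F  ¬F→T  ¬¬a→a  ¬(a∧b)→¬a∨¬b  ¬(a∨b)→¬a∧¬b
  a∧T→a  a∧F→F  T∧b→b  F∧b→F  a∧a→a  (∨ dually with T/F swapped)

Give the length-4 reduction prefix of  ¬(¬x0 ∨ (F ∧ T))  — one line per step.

  start: ¬(¬x0 ∨ (F ∧ T))
  step 1: ¬¬x0 ∧ ¬(F ∧ T)
  step 2: x0 ∧ ¬(F ∧ T)
  step 3: x0 ∧ (¬F ∨ ¬T)
  step 4: x0 ∧ (T ∨ ¬T)

Answer: after 4 steps: x0 ∧ (T ∨ ¬T)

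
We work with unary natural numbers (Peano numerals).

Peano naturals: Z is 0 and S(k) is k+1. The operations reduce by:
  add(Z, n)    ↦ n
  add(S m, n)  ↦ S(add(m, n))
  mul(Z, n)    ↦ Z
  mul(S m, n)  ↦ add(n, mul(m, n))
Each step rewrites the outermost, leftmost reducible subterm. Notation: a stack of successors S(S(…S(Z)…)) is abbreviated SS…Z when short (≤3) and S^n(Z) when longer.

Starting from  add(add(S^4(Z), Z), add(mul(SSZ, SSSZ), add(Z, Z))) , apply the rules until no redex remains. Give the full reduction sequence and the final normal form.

  start: add(add(S^4(Z), Z), add(mul(SSZ, SSSZ), add(Z, Z)))
  step 1: add(S(add(SSSZ, Z)), add(mul(SSZ, SSSZ), add(Z, Z)))
  step 2: S(add(add(SSSZ, Z), add(mul(SSZ, SSSZ), add(Z, Z))))
  step 3: S(add(S(add(SSZ, Z)), add(mul(SSZ, SSSZ), add(Z, Z))))
  step 4: S(S(add(add(SSZ, Z), add(mul(SSZ, SSSZ), add(Z, Z)))))
  step 5: S(S(add(S(add(SZ, Z)), add(mul(SSZ, SSSZ), add(Z, Z)))))
  step 6: S(S(S(add(add(SZ, Z), add(mul(SSZ, SSSZ), add(Z, Z))))))
  step 7: S(S(S(add(S(add(Z, Z)), add(mul(SSZ, SSSZ), add(Z, Z))))))
  step 8: S(S(S(S(add(add(Z, Z), add(mul(SSZ, SSSZ), add(Z, Z)))))))
  step 9: S(S(S(S(add(Z, add(mul(SSZ, SSSZ), add(Z, Z)))))))
  step 10: S(S(S(S(add(mul(SSZ, SSSZ), add(Z, Z))))))
  step 11: S(S(S(S(add(add(SSSZ, mul(SZ, SSSZ)), add(Z, Z))))))
  step 12: S(S(S(S(add(S(add(SSZ, mul(SZ, SSSZ))), add(Z, Z))))))
  step 13: S(S(S(S(S(add(add(SSZ, mul(SZ, SSSZ)), add(Z, Z)))))))
  step 14: S(S(S(S(S(add(S(add(SZ, mul(SZ, SSSZ))), add(Z, Z)))))))
  step 15: S(S(S(S(S(S(add(add(SZ, mul(SZ, SSSZ)), add(Z, Z))))))))
  step 16: S(S(S(S(S(S(add(S(add(Z, mul(SZ, SSSZ))), add(Z, Z))))))))
  step 17: S(S(S(S(S(S(S(add(add(Z, mul(SZ, SSSZ)), add(Z, Z)))))))))
  step 18: S(S(S(S(S(S(S(add(mul(SZ, SSSZ), add(Z, Z)))))))))
  step 19: S(S(S(S(S(S(S(add(add(SSSZ, mul(Z, SSSZ)), add(Z, Z)))))))))
  step 20: S(S(S(S(S(S(S(add(S(add(SSZ, mul(Z, SSSZ))), add(Z, Z)))))))))
  step 21: S(S(S(S(S(S(S(S(add(add(SSZ, mul(Z, SSSZ)), add(Z, Z))))))))))
  step 22: S(S(S(S(S(S(S(S(add(S(add(SZ, mul(Z, SSSZ))), add(Z, Z))))))))))
  step 23: S(S(S(S(S(S(S(S(S(add(add(SZ, mul(Z, SSSZ)), add(Z, Z)))))))))))
  step 24: S(S(S(S(S(S(S(S(S(add(S(add(Z, mul(Z, SSSZ))), add(Z, Z)))))))))))
  step 25: S(S(S(S(S(S(S(S(S(S(add(add(Z, mul(Z, SSSZ)), add(Z, Z))))))))))))
  step 26: S(S(S(S(S(S(S(S(S(S(add(mul(Z, SSSZ), add(Z, Z))))))))))))
  step 27: S(S(S(S(S(S(S(S(S(S(add(Z, add(Z, Z))))))))))))
  step 28: S(S(S(S(S(S(S(S(S(S(add(Z, Z)))))))))))
  step 29: S^10(Z)

Answer: normal form = S^10(Z)  (in 29 steps)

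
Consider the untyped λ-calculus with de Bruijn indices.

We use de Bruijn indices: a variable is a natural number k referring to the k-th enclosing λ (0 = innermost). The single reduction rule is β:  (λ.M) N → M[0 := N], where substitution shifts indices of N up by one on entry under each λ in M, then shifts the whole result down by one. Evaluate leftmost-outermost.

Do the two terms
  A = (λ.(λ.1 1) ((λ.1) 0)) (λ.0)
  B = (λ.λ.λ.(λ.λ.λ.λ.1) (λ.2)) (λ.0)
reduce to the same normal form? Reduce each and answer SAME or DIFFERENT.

Answer: DIFFERENT — A ⇓ λ.0, B ⇓ λ.λ.λ.λ.λ.1

Derivation:
Term A:
  start: (λ.(λ.1 1) ((λ.1) 0)) (λ.0)
  [1] (λ.(λ.0) (λ.0)) ((λ.λ.0) (λ.0))
  [2] (λ.0) (λ.0)
  [3] λ.0

Term B:
  start: (λ.λ.λ.(λ.λ.λ.λ.1) (λ.2)) (λ.0)
  [1] λ.λ.(λ.λ.λ.λ.1) (λ.2)
  [2] λ.λ.λ.λ.λ.1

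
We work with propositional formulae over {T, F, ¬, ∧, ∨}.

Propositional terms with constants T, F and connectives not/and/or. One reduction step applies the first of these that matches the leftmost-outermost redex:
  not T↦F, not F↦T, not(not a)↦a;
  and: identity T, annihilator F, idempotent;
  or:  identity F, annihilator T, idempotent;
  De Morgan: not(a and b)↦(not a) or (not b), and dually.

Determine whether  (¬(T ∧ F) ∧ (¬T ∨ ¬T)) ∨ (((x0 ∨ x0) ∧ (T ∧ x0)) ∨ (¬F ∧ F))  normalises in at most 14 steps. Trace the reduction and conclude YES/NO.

Answer: YES — reaches normal form x0 in 13 ≤ 14 steps

Working:
  start: (¬(T ∧ F) ∧ (¬T ∨ ¬T)) ∨ (((x0 ∨ x0) ∧ (T ∧ x0)) ∨ (¬F ∧ F))
  step 1: ((¬T ∨ ¬F) ∧ (¬T ∨ ¬T)) ∨ (((x0 ∨ x0) ∧ (T ∧ x0)) ∨ (¬F ∧ F))
  step 2: ((F ∨ ¬F) ∧ (¬T ∨ ¬T)) ∨ (((x0 ∨ x0) ∧ (T ∧ x0)) ∨ (¬F ∧ F))
  step 3: (¬F ∧ (¬T ∨ ¬T)) ∨ (((x0 ∨ x0) ∧ (T ∧ x0)) ∨ (¬F ∧ F))
  step 4: (T ∧ (¬T ∨ ¬T)) ∨ (((x0 ∨ x0) ∧ (T ∧ x0)) ∨ (¬F ∧ F))
  step 5: (¬T ∨ ¬T) ∨ (((x0 ∨ x0) ∧ (T ∧ x0)) ∨ (¬F ∧ F))
  step 6: ¬T ∨ (((x0 ∨ x0) ∧ (T ∧ x0)) ∨ (¬F ∧ F))
  step 7: F ∨ (((x0 ∨ x0) ∧ (T ∧ x0)) ∨ (¬F ∧ F))
  step 8: ((x0 ∨ x0) ∧ (T ∧ x0)) ∨ (¬F ∧ F)
  step 9: (x0 ∧ (T ∧ x0)) ∨ (¬F ∧ F)
  step 10: (x0 ∧ x0) ∨ (¬F ∧ F)
  step 11: x0 ∨ (¬F ∧ F)
  step 12: x0 ∨ F
  step 13: x0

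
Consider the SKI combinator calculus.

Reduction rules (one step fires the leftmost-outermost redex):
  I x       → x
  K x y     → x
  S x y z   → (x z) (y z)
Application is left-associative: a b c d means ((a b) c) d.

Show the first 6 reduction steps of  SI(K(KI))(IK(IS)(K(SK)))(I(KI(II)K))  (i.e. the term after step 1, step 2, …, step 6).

  start: SI(K(KI))(IK(IS)(K(SK)))(I(KI(II)K))
  step 1: I(IK(IS)(K(SK)))(K(KI)(IK(IS)(K(SK))))(I(KI(II)K))
  step 2: IK(IS)(K(SK))(K(KI)(IK(IS)(K(SK))))(I(KI(II)K))
  step 3: K(IS)(K(SK))(K(KI)(IK(IS)(K(SK))))(I(KI(II)K))
  step 4: IS(K(KI)(IK(IS)(K(SK))))(I(KI(II)K))
  step 5: S(K(KI)(IK(IS)(K(SK))))(I(KI(II)K))
  step 6: S(KI)(I(KI(II)K))

Answer: after 6 steps: S(KI)(I(KI(II)K))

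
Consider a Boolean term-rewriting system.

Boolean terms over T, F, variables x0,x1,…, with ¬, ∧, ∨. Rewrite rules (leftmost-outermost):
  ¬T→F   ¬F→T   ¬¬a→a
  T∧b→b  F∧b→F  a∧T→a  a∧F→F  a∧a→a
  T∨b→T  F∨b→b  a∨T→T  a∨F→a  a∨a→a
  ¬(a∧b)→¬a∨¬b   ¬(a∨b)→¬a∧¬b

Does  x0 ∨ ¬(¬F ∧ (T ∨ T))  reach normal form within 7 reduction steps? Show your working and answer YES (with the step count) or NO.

  start: x0 ∨ ¬(¬F ∧ (T ∨ T))
  [1] x0 ∨ (¬¬F ∨ ¬(T ∨ T))
  [2] x0 ∨ (F ∨ ¬(T ∨ T))
  [3] x0 ∨ ¬(T ∨ T)
  [4] x0 ∨ (¬T ∧ ¬T)
  [5] x0 ∨ ¬T
  [6] x0 ∨ F
  [7] x0

Answer: YES — reaches normal form x0 in 7 ≤ 7 steps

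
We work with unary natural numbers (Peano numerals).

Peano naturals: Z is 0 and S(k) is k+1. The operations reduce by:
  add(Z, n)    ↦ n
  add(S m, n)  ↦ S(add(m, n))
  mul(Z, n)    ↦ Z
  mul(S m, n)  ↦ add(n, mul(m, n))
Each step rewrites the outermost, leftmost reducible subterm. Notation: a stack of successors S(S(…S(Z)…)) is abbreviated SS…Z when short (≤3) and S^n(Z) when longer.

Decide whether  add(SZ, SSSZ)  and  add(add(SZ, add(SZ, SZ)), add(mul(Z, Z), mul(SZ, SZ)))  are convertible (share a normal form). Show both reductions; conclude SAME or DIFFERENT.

Term A:
  start: add(SZ, SSSZ)
  step 1: S(add(Z, SSSZ))
  step 2: S^4(Z)

Term B:
  start: add(add(SZ, add(SZ, SZ)), add(mul(Z, Z), mul(SZ, SZ)))
  step 1: add(S(add(Z, add(SZ, SZ))), add(mul(Z, Z), mul(SZ, SZ)))
  step 2: S(add(add(Z, add(SZ, SZ)), add(mul(Z, Z), mul(SZ, SZ))))
  step 3: S(add(add(SZ, SZ), add(mul(Z, Z), mul(SZ, SZ))))
  step 4: S(add(S(add(Z, SZ)), add(mul(Z, Z), mul(SZ, SZ))))
  step 5: S(S(add(add(Z, SZ), add(mul(Z, Z), mul(SZ, SZ)))))
  step 6: S(S(add(SZ, add(mul(Z, Z), mul(SZ, SZ)))))
  step 7: S(S(S(add(Z, add(mul(Z, Z), mul(SZ, SZ))))))
  step 8: S(S(S(add(mul(Z, Z), mul(SZ, SZ)))))
  step 9: S(S(S(add(Z, mul(SZ, SZ)))))
  step 10: S(S(S(mul(SZ, SZ))))
  step 11: S(S(S(add(SZ, mul(Z, SZ)))))
  step 12: S(S(S(S(add(Z, mul(Z, SZ))))))
  step 13: S(S(S(S(mul(Z, SZ)))))
  step 14: S^4(Z)

Answer: SAME — A ⇓ S^4(Z), B ⇓ S^4(Z)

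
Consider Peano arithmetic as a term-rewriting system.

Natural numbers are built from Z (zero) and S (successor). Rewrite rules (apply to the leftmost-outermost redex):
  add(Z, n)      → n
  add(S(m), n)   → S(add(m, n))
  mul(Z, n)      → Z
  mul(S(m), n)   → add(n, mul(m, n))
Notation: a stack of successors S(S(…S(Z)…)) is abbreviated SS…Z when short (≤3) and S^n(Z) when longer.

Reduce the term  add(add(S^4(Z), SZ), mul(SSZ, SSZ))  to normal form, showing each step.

Answer: normal form = S^9(Z)  (in 20 steps)

Reduction:
  start: add(add(S^4(Z), SZ), mul(SSZ, SSZ))
  step 1: add(S(add(SSSZ, SZ)), mul(SSZ, SSZ))
  step 2: S(add(add(SSSZ, SZ), mul(SSZ, SSZ)))
  step 3: S(add(S(add(SSZ, SZ)), mul(SSZ, SSZ)))
  step 4: S(S(add(add(SSZ, SZ), mul(SSZ, SSZ))))
  step 5: S(S(add(S(add(SZ, SZ)), mul(SSZ, SSZ))))
  step 6: S(S(S(add(add(SZ, SZ), mul(SSZ, SSZ)))))
  step 7: S(S(S(add(S(add(Z, SZ)), mul(SSZ, SSZ)))))
  step 8: S(S(S(S(add(add(Z, SZ), mul(SSZ, SSZ))))))
  step 9: S(S(S(S(add(SZ, mul(SSZ, SSZ))))))
  step 10: S(S(S(S(S(add(Z, mul(SSZ, SSZ)))))))
  step 11: S(S(S(S(S(mul(SSZ, SSZ))))))
  step 12: S(S(S(S(S(add(SSZ, mul(SZ, SSZ)))))))
  step 13: S(S(S(S(S(S(add(SZ, mul(SZ, SSZ))))))))
  step 14: S(S(S(S(S(S(S(add(Z, mul(SZ, SSZ)))))))))
  step 15: S(S(S(S(S(S(S(mul(SZ, SSZ))))))))
  step 16: S(S(S(S(S(S(S(add(SSZ, mul(Z, SSZ)))))))))
  step 17: S(S(S(S(S(S(S(S(add(SZ, mul(Z, SSZ))))))))))
  step 18: S(S(S(S(S(S(S(S(S(add(Z, mul(Z, SSZ)))))))))))
  step 19: S(S(S(S(S(S(S(S(S(mul(Z, SSZ))))))))))
  step 20: S^9(Z)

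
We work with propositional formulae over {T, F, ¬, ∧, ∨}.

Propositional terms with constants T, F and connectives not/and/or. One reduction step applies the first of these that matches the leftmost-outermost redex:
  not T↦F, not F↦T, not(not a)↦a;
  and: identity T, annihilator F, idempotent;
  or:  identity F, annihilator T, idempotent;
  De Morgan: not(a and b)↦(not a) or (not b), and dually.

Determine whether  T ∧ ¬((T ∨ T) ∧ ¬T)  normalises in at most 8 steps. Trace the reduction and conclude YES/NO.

Answer: YES — reaches normal form T in 7 ≤ 8 steps

Reduction:
  start: T ∧ ¬((T ∨ T) ∧ ¬T)
  →1  ¬((T ∨ T) ∧ ¬T)
  →2  ¬(T ∨ T) ∨ ¬¬T
  →3  (¬T ∧ ¬T) ∨ ¬¬T
  →4  ¬T ∨ ¬¬T
  →5  F ∨ ¬¬T
  →6  ¬¬T
  →7  T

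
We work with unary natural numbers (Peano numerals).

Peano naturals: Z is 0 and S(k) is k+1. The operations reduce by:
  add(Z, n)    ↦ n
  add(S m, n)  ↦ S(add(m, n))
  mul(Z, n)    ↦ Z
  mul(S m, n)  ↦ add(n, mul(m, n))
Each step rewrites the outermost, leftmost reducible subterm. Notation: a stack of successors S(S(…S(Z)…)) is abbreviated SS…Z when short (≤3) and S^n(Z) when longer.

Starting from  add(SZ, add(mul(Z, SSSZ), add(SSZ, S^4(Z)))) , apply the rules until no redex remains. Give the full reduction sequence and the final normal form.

Answer: normal form = S^7(Z)  (in 7 steps)

Working:
  start: add(SZ, add(mul(Z, SSSZ), add(SSZ, S^4(Z))))
  [1] S(add(Z, add(mul(Z, SSSZ), add(SSZ, S^4(Z)))))
  [2] S(add(mul(Z, SSSZ), add(SSZ, S^4(Z))))
  [3] S(add(Z, add(SSZ, S^4(Z))))
  [4] S(add(SSZ, S^4(Z)))
  [5] S(S(add(SZ, S^4(Z))))
  [6] S(S(S(add(Z, S^4(Z)))))
  [7] S^7(Z)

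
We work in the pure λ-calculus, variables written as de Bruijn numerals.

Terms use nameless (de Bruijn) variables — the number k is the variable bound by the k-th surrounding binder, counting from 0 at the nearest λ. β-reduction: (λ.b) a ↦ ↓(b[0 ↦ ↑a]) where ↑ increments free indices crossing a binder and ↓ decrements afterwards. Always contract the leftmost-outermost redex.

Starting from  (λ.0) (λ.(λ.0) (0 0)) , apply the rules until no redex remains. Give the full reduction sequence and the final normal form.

  start: (λ.0) (λ.(λ.0) (0 0))
  step 1: λ.(λ.0) (0 0)
  step 2: λ.0 0

Answer: normal form = λ.0 0  (in 2 steps)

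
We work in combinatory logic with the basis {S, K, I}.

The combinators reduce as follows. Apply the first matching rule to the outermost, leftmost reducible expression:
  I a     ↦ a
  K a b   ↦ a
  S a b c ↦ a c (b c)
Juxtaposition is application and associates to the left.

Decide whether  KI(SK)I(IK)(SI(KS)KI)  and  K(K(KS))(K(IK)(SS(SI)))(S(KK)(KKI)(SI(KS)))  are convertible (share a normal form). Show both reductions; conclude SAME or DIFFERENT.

Answer: SAME — A ⇓ KS, B ⇓ KS

Reduction:
Term A:
  start: KI(SK)I(IK)(SI(KS)KI)
  [1] II(IK)(SI(KS)KI)
  [2] I(IK)(SI(KS)KI)
  [3] IK(SI(KS)KI)
  [4] K(SI(KS)KI)
  [5] K(IK(KSK)I)
  [6] K(K(KSK)I)
  [7] K(KSK)
  [8] KS

Term B:
  start: K(K(KS))(K(IK)(SS(SI)))(S(KK)(KKI)(SI(KS)))
  [1] K(KS)(S(KK)(KKI)(SI(KS)))
  [2] KS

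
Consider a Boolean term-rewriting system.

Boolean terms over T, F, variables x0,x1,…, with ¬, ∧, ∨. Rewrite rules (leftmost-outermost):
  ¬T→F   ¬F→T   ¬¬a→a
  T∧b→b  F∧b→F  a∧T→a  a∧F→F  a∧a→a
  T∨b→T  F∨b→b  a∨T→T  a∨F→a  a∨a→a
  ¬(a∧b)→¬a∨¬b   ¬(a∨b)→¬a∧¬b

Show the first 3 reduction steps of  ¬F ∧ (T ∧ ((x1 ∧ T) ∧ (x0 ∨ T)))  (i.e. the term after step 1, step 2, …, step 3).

Answer: after 3 steps: (x1 ∧ T) ∧ (x0 ∨ T)

Derivation:
  start: ¬F ∧ (T ∧ ((x1 ∧ T) ∧ (x0 ∨ T)))
  [1] T ∧ (T ∧ ((x1 ∧ T) ∧ (x0 ∨ T)))
  [2] T ∧ ((x1 ∧ T) ∧ (x0 ∨ T))
  [3] (x1 ∧ T) ∧ (x0 ∨ T)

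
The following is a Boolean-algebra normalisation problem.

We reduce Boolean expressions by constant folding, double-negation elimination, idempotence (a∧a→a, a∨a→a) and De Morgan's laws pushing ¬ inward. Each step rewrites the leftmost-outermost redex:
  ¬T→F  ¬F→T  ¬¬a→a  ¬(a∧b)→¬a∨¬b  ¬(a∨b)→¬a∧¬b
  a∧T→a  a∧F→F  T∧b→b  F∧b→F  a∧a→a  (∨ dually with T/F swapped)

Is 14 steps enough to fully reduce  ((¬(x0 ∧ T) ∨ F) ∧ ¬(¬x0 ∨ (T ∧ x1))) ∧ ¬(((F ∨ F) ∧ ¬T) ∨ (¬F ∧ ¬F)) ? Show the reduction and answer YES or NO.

  start: ((¬(x0 ∧ T) ∨ F) ∧ ¬(¬x0 ∨ (T ∧ x1))) ∧ ¬(((F ∨ F) ∧ ¬T) ∨ (¬F ∧ ¬F))
  →1  (¬(x0 ∧ T) ∧ ¬(¬x0 ∨ (T ∧ x1))) ∧ ¬(((F ∨ F) ∧ ¬T) ∨ (¬F ∧ ¬F))
  →2  ((¬x0 ∨ ¬T) ∧ ¬(¬x0 ∨ (T ∧ x1))) ∧ ¬(((F ∨ F) ∧ ¬T) ∨ (¬F ∧ ¬F))
  →3  ((¬x0 ∨ F) ∧ ¬(¬x0 ∨ (T ∧ x1))) ∧ ¬(((F ∨ F) ∧ ¬T) ∨ (¬F ∧ ¬F))
  →4  (¬x0 ∧ ¬(¬x0 ∨ (T ∧ x1))) ∧ ¬(((F ∨ F) ∧ ¬T) ∨ (¬F ∧ ¬F))
  →5  (¬x0 ∧ (¬¬x0 ∧ ¬(T ∧ x1))) ∧ ¬(((F ∨ F) ∧ ¬T) ∨ (¬F ∧ ¬F))
  →6  (¬x0 ∧ (x0 ∧ ¬(T ∧ x1))) ∧ ¬(((F ∨ F) ∧ ¬T) ∨ (¬F ∧ ¬F))
  →7  (¬x0 ∧ (x0 ∧ (¬T ∨ ¬x1))) ∧ ¬(((F ∨ F) ∧ ¬T) ∨ (¬F ∧ ¬F))
  →8  (¬x0 ∧ (x0 ∧ (F ∨ ¬x1))) ∧ ¬(((F ∨ F) ∧ ¬T) ∨ (¬F ∧ ¬F))
  →9  (¬x0 ∧ (x0 ∧ ¬x1)) ∧ ¬(((F ∨ F) ∧ ¬T) ∨ (¬F ∧ ¬F))
  →10  (¬x0 ∧ (x0 ∧ ¬x1)) ∧ (¬((F ∨ F) ∧ ¬T) ∧ ¬(¬F ∧ ¬F))
  →11  (¬x0 ∧ (x0 ∧ ¬x1)) ∧ ((¬(F ∨ F) ∨ ¬¬T) ∧ ¬(¬F ∧ ¬F))
  →12  (¬x0 ∧ (x0 ∧ ¬x1)) ∧ (((¬F ∧ ¬F) ∨ ¬¬T) ∧ ¬(¬F ∧ ¬F))
  →13  (¬x0 ∧ (x0 ∧ ¬x1)) ∧ ((¬F ∨ ¬¬T) ∧ ¬(¬F ∧ ¬F))
  →14  (¬x0 ∧ (x0 ∧ ¬x1)) ∧ ((T ∨ ¬¬T) ∧ ¬(¬F ∧ ¬F))

Answer: NO — after 14 steps the term is (¬x0 ∧ (x0 ∧ ¬x1)) ∧ ((T ∨ ¬¬T) ∧ ¬(¬F ∧ ¬F)), not yet normal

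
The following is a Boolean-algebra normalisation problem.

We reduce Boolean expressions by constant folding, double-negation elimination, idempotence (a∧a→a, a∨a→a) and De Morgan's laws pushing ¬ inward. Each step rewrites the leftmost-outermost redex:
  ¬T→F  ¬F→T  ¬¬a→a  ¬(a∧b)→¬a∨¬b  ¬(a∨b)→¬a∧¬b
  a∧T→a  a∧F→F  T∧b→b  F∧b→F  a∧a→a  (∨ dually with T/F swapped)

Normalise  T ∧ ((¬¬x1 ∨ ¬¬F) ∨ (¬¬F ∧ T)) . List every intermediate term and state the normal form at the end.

  start: T ∧ ((¬¬x1 ∨ ¬¬F) ∨ (¬¬F ∧ T))
  [1] (¬¬x1 ∨ ¬¬F) ∨ (¬¬F ∧ T)
  [2] (x1 ∨ ¬¬F) ∨ (¬¬F ∧ T)
  [3] (x1 ∨ F) ∨ (¬¬F ∧ T)
  [4] x1 ∨ (¬¬F ∧ T)
  [5] x1 ∨ ¬¬F
  [6] x1 ∨ F
  [7] x1

Answer: normal form = x1  (in 7 steps)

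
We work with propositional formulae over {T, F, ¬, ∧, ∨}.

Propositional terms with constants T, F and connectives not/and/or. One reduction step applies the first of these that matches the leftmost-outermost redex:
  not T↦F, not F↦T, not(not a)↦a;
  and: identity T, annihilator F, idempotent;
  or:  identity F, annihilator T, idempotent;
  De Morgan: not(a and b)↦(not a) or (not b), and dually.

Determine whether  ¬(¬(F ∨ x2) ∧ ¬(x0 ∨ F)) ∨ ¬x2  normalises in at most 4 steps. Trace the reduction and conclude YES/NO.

Answer: NO — after 4 steps the term is (x2 ∨ (x0 ∨ F)) ∨ ¬x2, not yet normal

Working:
  start: ¬(¬(F ∨ x2) ∧ ¬(x0 ∨ F)) ∨ ¬x2
  [1] (¬¬(F ∨ x2) ∨ ¬¬(x0 ∨ F)) ∨ ¬x2
  [2] ((F ∨ x2) ∨ ¬¬(x0 ∨ F)) ∨ ¬x2
  [3] (x2 ∨ ¬¬(x0 ∨ F)) ∨ ¬x2
  [4] (x2 ∨ (x0 ∨ F)) ∨ ¬x2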